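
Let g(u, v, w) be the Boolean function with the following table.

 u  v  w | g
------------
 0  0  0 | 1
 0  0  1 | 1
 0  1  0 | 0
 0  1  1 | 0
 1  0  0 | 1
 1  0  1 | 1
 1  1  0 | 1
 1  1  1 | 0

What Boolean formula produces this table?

g(u, v, w) = ¬((((¬u ∧ v) ∧ ¬w) ∨ ((¬u ∧ v) ∧ w)) ∨ ((u ∧ v) ∧ w))

g is 0 on only 3 rows — (0,1,0), (0,1,1), (1,1,1). Writing each as a minterm (¬u·v·¬w, ¬u·v·w, u·v·w) and OR-ing them characterizes exactly where g=0, so g is the negation of that disjunction.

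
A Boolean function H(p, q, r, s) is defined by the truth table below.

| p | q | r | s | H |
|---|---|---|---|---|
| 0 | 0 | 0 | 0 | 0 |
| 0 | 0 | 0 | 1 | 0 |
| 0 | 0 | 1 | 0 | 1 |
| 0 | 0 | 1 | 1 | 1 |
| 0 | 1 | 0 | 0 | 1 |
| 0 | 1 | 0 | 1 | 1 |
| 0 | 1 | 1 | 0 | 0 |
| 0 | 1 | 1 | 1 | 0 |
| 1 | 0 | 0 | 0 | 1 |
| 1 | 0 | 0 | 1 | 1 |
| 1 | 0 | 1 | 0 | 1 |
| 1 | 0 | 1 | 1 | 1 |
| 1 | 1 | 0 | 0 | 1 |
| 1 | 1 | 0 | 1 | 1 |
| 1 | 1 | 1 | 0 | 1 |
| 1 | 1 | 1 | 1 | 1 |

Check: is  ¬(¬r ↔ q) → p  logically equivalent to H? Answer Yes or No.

Test each input against both H and the formula:
  p=0, q=0, r=0, s=0: formula gives 0, H = 0 ✓
  p=0, q=0, r=0, s=1: formula gives 0, H = 0 ✓
  p=0, q=0, r=1, s=0: formula gives 1, H = 1 ✓
  p=0, q=0, r=1, s=1: formula gives 1, H = 1 ✓
  … (the remaining 12 rows also agree.)
All 16 rows match — the expression computes H exactly.

Yes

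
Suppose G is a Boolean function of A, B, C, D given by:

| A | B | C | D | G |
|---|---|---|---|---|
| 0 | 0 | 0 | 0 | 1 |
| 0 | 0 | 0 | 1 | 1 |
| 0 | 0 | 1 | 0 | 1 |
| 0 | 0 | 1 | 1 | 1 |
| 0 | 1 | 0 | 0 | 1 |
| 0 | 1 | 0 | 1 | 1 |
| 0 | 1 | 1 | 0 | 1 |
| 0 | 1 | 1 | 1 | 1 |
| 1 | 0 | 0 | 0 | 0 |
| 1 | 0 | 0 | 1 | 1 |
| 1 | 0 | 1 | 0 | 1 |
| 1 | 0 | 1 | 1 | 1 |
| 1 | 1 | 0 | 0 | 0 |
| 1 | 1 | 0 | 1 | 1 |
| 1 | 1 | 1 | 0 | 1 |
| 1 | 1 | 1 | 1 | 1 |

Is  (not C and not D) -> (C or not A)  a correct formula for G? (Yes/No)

Evaluate (not C and not D) -> (C or not A) on each row and compare to G:
  A=0, B=0, C=0, D=0: formula gives 1, G = 1 ✓
  A=0, B=0, C=0, D=1: formula gives 1, G = 1 ✓
  A=0, B=0, C=1, D=0: formula gives 1, G = 1 ✓
  A=0, B=0, C=1, D=1: formula gives 1, G = 1 ✓
  …and likewise for the remaining 12 rows.
No disagreement on any input; they are logically equivalent.

Yes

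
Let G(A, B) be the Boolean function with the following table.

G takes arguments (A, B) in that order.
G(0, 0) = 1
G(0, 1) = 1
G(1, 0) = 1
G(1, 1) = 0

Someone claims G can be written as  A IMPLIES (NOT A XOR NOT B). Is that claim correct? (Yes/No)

Test each input against both G and the formula:
  A=0, B=0: formula gives 1, G = 1 ✓
  A=0, B=1: formula gives 1, G = 1 ✓
  A=1, B=0: formula gives 1, G = 1 ✓
  A=1, B=1: formula gives 0, G = 0 ✓
All 4 rows match — the expression computes G exactly.

Yes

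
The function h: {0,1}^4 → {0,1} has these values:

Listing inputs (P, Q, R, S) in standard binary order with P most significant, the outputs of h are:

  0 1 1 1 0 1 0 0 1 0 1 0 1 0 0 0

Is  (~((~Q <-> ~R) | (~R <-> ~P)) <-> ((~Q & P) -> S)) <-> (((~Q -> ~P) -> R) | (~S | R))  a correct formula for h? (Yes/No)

Yes

Evaluate (~((~Q <-> ~R) | (~R <-> ~P)) <-> ((~Q & P) -> S)) <-> (((~Q -> ~P) -> R) | (~S | R)) on each row and compare to h:
  P=0, Q=0, R=0, S=0: formula gives 0, h = 0 ✓
  P=0, Q=0, R=0, S=1: formula gives 1, h = 1 ✓
  P=0, Q=0, R=1, S=0: formula gives 1, h = 1 ✓
  P=0, Q=0, R=1, S=1: formula gives 1, h = 1 ✓
  … (the remaining 12 rows also agree.)
No disagreement on any input; they are logically equivalent.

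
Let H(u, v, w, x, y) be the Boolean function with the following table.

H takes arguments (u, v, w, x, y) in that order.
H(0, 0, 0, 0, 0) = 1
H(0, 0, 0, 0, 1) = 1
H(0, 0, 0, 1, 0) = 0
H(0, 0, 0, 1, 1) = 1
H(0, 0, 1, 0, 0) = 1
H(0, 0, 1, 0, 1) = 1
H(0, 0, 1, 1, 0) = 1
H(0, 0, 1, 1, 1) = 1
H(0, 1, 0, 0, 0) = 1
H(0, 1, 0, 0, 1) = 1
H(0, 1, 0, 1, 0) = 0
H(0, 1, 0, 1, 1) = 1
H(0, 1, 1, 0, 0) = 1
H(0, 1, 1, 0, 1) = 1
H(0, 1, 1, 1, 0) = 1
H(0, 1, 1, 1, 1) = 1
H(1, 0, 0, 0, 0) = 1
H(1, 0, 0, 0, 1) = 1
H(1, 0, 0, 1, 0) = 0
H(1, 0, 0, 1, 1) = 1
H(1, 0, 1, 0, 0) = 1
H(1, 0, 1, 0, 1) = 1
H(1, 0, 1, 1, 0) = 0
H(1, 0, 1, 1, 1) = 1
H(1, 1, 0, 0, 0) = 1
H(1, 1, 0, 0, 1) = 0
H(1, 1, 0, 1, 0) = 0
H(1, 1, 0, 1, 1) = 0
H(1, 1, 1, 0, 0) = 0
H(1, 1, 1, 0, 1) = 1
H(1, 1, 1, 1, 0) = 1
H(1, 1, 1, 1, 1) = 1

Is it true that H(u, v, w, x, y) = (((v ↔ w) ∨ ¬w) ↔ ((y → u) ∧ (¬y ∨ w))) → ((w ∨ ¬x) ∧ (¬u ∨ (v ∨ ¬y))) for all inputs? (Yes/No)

No

Check the formula against H row by row:
  u=0, v=0, w=0, x=0, y=0: formula gives 1, H = 1 ✓
  u=0, v=0, w=0, x=0, y=1: formula gives 1, H = 1 ✓
  u=0, v=0, w=0, x=1, y=0: formula gives 0, H = 0 ✓
  u=0, v=0, w=0, x=1, y=1: formula gives 1, H = 1 ✓
  …
  u=1, v=0, w=1, x=1, y=0: formula gives 1, but H = 0 ✗
Row (1,0,1,1,0) is a counterexample, so the formula is not equivalent to H.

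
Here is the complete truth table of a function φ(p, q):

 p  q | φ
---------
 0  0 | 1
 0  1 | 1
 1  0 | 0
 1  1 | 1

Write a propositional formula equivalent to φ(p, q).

This is p → q (false only at 1,0).

φ(p, q) = p -> q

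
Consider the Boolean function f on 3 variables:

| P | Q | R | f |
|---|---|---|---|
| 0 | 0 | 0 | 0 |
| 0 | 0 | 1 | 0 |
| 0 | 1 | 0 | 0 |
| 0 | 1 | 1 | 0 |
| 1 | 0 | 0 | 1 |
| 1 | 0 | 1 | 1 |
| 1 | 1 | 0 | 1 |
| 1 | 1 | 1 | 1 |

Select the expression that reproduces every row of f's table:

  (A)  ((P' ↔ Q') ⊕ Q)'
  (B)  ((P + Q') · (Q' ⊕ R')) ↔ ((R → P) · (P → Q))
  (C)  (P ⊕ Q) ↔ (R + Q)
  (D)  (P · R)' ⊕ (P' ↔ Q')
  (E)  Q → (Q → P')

(B): at (0,1,1) it gives 1, but f = 0 — eliminated.
(C): at (0,0,0) it gives 1, but f = 0 — eliminated.
(D): at (0,1,0) it gives 1, but f = 0 — eliminated.
(E): at (0,0,0) it gives 1, but f = 0 — eliminated.
(A) is the remaining candidate, and it agrees with f on all 8 inputs.

A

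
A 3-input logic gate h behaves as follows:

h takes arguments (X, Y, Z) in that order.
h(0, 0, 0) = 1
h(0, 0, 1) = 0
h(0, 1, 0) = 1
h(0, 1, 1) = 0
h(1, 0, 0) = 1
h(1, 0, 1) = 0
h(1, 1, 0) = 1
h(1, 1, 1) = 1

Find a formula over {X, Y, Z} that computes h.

h is 0 on only 3 rows — (0,0,1), (0,1,1), (1,0,1). Writing each as a minterm (¬X·¬Y·Z, ¬X·Y·Z, X·¬Y·Z) and OR-ing them characterizes exactly where h=0, so h is the negation of that disjunction.

h(X, Y, Z) = ~((((~X & ~Y) & Z) | ((~X & Y) & Z)) | ((X & ~Y) & Z))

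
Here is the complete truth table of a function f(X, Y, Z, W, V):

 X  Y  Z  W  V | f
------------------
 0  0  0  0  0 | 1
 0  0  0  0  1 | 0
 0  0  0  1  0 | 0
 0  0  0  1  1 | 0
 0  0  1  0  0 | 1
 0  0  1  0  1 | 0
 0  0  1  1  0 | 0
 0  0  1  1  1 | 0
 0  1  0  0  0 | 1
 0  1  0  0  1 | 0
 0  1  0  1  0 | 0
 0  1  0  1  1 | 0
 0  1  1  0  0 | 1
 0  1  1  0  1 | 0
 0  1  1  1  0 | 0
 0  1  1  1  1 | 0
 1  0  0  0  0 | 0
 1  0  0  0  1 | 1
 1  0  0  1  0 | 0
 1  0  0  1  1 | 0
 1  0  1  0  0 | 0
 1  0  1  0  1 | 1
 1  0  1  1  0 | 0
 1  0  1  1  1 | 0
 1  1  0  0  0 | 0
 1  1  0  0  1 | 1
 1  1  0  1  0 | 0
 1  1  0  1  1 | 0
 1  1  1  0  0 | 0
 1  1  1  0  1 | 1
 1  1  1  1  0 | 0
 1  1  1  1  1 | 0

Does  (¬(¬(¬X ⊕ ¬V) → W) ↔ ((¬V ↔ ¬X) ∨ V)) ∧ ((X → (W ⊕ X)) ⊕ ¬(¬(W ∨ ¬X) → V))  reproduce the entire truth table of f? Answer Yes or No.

Yes

Check the formula against f row by row:
  X=0, Y=0, Z=0, W=0, V=0: formula gives 1, f = 1 ✓
  X=0, Y=0, Z=0, W=0, V=1: formula gives 0, f = 0 ✓
  X=0, Y=0, Z=0, W=1, V=0: formula gives 0, f = 0 ✓
  X=0, Y=0, Z=0, W=1, V=1: formula gives 0, f = 0 ✓
  …and likewise for the remaining 28 rows.
All 32 rows match — the expression computes f exactly.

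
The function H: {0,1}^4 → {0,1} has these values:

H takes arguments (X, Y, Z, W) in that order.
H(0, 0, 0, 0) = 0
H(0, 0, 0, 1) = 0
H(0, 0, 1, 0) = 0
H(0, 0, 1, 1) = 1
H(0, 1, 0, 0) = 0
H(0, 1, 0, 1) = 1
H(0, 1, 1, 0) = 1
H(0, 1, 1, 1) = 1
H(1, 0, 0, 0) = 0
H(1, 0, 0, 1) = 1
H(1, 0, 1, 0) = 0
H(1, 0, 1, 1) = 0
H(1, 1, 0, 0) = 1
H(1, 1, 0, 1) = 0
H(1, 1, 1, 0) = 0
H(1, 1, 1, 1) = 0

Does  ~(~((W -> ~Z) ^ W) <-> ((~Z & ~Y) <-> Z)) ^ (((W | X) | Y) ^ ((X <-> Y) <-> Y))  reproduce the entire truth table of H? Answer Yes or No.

Check the formula against H row by row:
  X=0, Y=0, Z=0, W=0: formula gives 0, H = 0 ✓
  X=0, Y=0, Z=0, W=1: formula gives 0, H = 0 ✓
  X=0, Y=0, Z=1, W=0: formula gives 0, H = 0 ✓
  X=0, Y=0, Z=1, W=1: formula gives 1, H = 1 ✓
  …and likewise for the remaining 12 rows.
All 16 rows match — the expression computes H exactly.

Yes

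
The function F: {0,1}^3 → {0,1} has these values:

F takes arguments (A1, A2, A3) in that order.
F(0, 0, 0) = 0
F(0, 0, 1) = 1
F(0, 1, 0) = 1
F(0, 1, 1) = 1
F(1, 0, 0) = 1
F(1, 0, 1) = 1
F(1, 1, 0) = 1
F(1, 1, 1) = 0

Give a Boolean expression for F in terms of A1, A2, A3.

The 0-rows are (0,0,0), (1,1,1). Take each as a conjunction (¬A1·¬A2·¬A3, A1·A2·A3), form their disjunction, and complement — that gives a formula that is 1 everywhere F is.

F(A1, A2, A3) = (((A1' · A2') · A3') + ((A1 · A2) · A3))'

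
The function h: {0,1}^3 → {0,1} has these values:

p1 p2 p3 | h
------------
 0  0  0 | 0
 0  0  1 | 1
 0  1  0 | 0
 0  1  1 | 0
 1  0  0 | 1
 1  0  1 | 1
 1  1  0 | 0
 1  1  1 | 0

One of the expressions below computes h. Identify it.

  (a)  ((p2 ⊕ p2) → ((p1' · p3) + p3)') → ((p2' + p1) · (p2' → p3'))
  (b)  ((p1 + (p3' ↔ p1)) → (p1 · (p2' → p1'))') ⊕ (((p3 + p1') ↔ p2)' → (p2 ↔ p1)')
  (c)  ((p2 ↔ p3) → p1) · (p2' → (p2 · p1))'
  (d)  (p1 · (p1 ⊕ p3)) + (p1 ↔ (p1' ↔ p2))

(a): at (0,0,0) it gives 1, but h = 0 — eliminated.
(b): at (0,0,0) it gives 1, but h = 0 — eliminated.
(d): at (0,0,0) it gives 1, but h = 0 — eliminated.
(c) is the remaining candidate, and it agrees with h on all 8 inputs.

c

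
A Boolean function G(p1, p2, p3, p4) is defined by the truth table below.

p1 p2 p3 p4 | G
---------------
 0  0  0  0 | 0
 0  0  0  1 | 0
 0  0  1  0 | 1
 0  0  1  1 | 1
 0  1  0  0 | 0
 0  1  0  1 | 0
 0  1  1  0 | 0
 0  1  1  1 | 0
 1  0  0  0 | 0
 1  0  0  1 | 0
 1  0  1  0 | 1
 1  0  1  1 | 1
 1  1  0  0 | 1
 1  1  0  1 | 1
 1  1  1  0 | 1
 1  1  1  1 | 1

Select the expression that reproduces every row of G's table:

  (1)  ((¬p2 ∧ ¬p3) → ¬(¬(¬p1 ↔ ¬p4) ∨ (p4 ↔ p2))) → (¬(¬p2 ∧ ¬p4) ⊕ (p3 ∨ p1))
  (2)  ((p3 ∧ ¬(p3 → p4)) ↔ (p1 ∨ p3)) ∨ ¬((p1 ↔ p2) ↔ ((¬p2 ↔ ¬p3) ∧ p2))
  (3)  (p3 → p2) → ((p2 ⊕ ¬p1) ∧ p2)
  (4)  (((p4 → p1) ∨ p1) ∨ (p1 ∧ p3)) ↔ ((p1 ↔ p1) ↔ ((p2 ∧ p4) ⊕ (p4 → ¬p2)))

3

(1): at (0,0,0,0) it gives 1, but G = 0 — eliminated.
(2): at (0,0,0,0) it gives 1, but G = 0 — eliminated.
(4): at (0,0,0,0) it gives 1, but G = 0 — eliminated.
(3) is the remaining candidate, and it agrees with G on all 16 inputs.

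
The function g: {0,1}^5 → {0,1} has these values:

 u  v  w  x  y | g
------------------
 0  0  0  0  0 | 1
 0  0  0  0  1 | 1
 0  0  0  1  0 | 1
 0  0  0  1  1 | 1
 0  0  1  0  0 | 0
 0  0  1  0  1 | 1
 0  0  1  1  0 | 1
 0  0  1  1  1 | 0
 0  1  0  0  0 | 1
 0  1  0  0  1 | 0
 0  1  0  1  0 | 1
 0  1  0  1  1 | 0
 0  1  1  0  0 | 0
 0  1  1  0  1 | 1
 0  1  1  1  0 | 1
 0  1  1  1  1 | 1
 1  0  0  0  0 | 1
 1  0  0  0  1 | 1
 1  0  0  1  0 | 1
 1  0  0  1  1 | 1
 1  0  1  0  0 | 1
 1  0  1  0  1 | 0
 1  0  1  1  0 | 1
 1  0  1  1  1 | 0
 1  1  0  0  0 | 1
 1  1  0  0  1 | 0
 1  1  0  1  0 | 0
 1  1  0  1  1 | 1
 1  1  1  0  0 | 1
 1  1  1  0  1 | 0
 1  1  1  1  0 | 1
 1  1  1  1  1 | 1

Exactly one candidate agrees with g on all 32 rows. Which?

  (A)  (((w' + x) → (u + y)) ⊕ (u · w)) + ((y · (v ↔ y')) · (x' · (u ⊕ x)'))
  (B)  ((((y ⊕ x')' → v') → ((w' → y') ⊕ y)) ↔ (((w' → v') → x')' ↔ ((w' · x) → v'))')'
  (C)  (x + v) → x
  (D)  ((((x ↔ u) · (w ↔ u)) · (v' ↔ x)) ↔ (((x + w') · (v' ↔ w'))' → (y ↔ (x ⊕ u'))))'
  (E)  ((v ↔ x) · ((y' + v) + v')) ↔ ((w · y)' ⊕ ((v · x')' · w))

(A) fails at (0,0,0,0,0): the formula yields 0, g is 1.
(B) fails at (0,0,0,0,0): the formula yields 0, g is 1.
(C) fails at (0,0,1,0,0): the formula yields 1, g is 0.
(E) fails at (0,0,0,1,0): the formula yields 0, g is 1.
(D) is the remaining candidate, and it agrees with g on all 32 inputs.

D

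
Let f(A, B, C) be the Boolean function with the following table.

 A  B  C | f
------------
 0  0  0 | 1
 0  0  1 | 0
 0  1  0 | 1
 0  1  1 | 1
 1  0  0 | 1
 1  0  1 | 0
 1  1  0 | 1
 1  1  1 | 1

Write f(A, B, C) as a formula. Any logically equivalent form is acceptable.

f(A, B, C) = ~(((~A & ~B) & C) | ((A & ~B) & C))

There are just 2 zero rows: (0,0,1), (1,0,1). Their minterms are ¬A·¬B·C, A·¬B·C; the OR of those covers precisely the 0-outputs, and negating it yields f.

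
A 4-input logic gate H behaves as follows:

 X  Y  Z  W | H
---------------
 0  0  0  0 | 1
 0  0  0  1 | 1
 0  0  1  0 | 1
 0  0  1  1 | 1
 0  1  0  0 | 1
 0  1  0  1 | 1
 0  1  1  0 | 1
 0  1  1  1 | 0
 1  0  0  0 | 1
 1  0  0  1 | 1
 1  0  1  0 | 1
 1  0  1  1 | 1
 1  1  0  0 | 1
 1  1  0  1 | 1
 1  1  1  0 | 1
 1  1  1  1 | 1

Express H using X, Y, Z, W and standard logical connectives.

H is 0 on exactly one input, (0,1,1,1), whose minterm is ¬X·Y·Z·W. So H is the negation of that single conjunction.

H(X, Y, Z, W) = NOT (((NOT X AND Y) AND Z) AND W)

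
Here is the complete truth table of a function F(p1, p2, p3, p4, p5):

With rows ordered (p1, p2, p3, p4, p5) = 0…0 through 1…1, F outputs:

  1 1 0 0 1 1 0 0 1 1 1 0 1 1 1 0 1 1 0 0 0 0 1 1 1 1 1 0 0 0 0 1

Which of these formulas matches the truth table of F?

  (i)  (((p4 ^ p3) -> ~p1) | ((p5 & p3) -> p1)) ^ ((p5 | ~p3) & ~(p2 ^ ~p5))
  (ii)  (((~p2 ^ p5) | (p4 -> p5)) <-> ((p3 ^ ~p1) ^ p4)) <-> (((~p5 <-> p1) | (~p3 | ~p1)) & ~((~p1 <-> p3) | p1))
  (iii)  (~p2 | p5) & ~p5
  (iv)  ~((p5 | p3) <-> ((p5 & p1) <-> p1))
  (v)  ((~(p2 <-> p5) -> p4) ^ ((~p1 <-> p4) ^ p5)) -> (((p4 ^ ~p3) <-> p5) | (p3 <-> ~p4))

ii

(i): at (0,0,0,0,1) it gives 0, but F = 1 — eliminated.
(iii): at (0,0,0,0,1) it gives 0, but F = 1 — eliminated.
(iv): at (0,0,0,0,1) it gives 0, but F = 1 — eliminated.
(v): at (0,0,0,0,0) it gives 0, but F = 1 — eliminated.
That leaves (ii). Evaluating it on every row reproduces the table of F exactly.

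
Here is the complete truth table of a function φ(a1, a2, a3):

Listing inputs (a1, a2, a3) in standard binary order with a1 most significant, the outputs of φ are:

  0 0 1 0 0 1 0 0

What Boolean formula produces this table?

The 1-rows are (0,1,0), (1,0,1). Each contributes one minterm — ¬a1·a2·¬a3; a1·¬a2·a3 — and their disjunction is a sum-of-products form of φ.

φ(a1, a2, a3) = ((¬a1 ∧ a2) ∧ ¬a3) ∨ ((a1 ∧ ¬a2) ∧ a3)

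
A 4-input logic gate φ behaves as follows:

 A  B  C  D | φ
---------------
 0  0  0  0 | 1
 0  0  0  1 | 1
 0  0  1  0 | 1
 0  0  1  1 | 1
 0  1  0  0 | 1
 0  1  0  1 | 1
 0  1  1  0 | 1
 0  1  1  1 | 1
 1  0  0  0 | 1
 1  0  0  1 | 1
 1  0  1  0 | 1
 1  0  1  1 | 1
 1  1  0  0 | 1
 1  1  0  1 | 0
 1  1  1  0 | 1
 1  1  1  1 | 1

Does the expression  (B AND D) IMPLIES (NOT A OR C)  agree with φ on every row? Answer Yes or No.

Evaluate (B AND D) IMPLIES (NOT A OR C) on each row and compare to φ:
  A=0, B=0, C=0, D=0: formula gives 1, φ = 1 ✓
  A=0, B=0, C=0, D=1: formula gives 1, φ = 1 ✓
  A=0, B=0, C=1, D=0: formula gives 1, φ = 1 ✓
  A=0, B=0, C=1, D=1: formula gives 1, φ = 1 ✓
  … (the remaining 12 rows also agree.)
Every row agrees, so the formula is equivalent.

Yes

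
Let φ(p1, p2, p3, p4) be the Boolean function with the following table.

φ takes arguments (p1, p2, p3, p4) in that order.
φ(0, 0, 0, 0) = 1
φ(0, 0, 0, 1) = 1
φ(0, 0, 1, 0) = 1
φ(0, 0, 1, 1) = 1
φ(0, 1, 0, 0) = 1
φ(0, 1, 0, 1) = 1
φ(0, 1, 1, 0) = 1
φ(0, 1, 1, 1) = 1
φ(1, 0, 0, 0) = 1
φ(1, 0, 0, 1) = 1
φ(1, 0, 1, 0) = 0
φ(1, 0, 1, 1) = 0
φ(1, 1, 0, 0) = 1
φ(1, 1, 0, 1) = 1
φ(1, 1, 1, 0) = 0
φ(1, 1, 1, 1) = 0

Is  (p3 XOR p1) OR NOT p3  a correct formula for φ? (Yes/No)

Yes

Evaluate (p3 XOR p1) OR NOT p3 on each row and compare to φ:
  p1=0, p2=0, p3=0, p4=0: formula gives 1, φ = 1 ✓
  p1=0, p2=0, p3=0, p4=1: formula gives 1, φ = 1 ✓
  p1=0, p2=0, p3=1, p4=0: formula gives 1, φ = 1 ✓
  p1=0, p2=0, p3=1, p4=1: formula gives 1, φ = 1 ✓
  …and likewise for the remaining 12 rows.
Every row agrees, so the formula is equivalent.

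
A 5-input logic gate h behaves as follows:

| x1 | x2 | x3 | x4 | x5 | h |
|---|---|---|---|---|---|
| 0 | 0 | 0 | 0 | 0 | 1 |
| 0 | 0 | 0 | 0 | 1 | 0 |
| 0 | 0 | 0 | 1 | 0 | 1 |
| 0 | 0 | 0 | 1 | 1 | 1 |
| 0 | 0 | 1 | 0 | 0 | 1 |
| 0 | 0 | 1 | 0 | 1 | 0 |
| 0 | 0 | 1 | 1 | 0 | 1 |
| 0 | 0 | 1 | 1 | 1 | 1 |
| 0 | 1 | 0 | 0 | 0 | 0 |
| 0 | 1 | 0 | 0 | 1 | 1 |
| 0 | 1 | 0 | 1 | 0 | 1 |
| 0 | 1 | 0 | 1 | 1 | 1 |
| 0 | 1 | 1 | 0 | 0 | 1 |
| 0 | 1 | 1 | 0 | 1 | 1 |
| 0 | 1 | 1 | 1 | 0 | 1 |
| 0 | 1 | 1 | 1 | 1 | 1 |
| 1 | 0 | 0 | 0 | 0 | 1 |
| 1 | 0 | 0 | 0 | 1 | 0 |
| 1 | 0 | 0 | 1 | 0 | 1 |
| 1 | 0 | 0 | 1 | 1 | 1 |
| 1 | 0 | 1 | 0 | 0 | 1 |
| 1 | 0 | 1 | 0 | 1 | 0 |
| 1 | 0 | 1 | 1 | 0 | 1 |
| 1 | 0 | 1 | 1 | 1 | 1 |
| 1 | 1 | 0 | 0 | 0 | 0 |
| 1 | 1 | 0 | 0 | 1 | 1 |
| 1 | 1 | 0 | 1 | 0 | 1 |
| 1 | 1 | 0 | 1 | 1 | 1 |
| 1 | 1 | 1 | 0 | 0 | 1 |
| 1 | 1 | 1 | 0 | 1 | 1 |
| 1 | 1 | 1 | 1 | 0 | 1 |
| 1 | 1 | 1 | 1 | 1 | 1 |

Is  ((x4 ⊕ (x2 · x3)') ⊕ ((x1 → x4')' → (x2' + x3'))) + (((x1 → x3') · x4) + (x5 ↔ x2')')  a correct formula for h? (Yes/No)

Yes

Check the formula against h row by row:
  x1=0, x2=0, x3=0, x4=0, x5=0: formula gives 1, h = 1 ✓
  x1=0, x2=0, x3=0, x4=0, x5=1: formula gives 0, h = 0 ✓
  x1=0, x2=0, x3=0, x4=1, x5=0: formula gives 1, h = 1 ✓
  x1=0, x2=0, x3=0, x4=1, x5=1: formula gives 1, h = 1 ✓
  …and likewise for the remaining 28 rows.
Every row agrees, so the formula is equivalent.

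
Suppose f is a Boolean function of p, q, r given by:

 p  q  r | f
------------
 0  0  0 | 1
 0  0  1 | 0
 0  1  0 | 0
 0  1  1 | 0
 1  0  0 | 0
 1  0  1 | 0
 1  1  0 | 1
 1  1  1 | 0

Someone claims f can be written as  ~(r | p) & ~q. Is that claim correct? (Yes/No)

No

Check the formula against f row by row:
  p=0, q=0, r=0: formula gives 1, f = 1 ✓
  p=0, q=0, r=1: formula gives 0, f = 0 ✓
  p=0, q=1, r=0: formula gives 0, f = 0 ✓
  p=0, q=1, r=1: formula gives 0, f = 0 ✓
  p=1, q=0, r=0: formula gives 0, f = 0 ✓
  …
  p=1, q=1, r=0: formula gives 0, but f = 1 ✗
Since they disagree at (1,1,0), the expression is not a correct formula for f.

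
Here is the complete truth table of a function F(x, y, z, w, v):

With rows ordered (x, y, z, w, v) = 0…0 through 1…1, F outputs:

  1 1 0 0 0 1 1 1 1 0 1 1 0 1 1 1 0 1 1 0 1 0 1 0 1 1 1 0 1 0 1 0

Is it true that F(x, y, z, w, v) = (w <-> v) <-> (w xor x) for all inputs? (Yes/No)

Test each input against both F and the formula:
  x=0, y=0, z=0, w=0, v=0: formula gives 0, but F = 1 ✗
A single disagreement suffices: at (0,0,0,0,0) they differ, so the formula does not compute F.

No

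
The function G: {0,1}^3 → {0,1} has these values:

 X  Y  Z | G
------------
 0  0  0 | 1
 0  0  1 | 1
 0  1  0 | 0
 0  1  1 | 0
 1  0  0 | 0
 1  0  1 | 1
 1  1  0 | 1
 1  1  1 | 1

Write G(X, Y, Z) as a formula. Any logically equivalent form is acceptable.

The 0-rows are (0,1,0), (0,1,1), (1,0,0). Take each as a conjunction (¬X·Y·¬Z, ¬X·Y·Z, X·¬Y·¬Z), form their disjunction, and complement — that gives a formula that is 1 everywhere G is.

G(X, Y, Z) = ((((X' · Y) · Z') + ((X' · Y) · Z)) + ((X · Y') · Z'))'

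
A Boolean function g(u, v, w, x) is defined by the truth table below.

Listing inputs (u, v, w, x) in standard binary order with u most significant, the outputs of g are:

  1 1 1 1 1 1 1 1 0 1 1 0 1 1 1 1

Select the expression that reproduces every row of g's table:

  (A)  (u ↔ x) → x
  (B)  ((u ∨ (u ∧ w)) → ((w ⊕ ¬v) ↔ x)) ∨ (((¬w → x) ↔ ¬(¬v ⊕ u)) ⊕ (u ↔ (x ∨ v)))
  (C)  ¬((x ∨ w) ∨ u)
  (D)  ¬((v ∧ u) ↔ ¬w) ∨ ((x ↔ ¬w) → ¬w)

(A) fails at (0,0,0,0): the formula yields 0, g is 1.
(C) fails at (0,0,0,1): the formula yields 0, g is 1.
(D) fails at (0,0,1,0): the formula yields 0, g is 1.
(B) is the remaining candidate, and it agrees with g on all 16 inputs.

B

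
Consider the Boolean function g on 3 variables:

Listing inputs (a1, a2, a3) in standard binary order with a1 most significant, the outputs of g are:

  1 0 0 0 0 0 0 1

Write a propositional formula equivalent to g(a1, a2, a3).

g(a1, a2, a3) = ((a1' · a2') · a3') + ((a1 · a2) · a3)

Collect the rows where g=1 — (0,0,0), (1,1,1) — and write one minterm per row: ¬a1·¬a2·¬a3, a1·a2·a3. Their union (logical OR) reproduces the table exactly.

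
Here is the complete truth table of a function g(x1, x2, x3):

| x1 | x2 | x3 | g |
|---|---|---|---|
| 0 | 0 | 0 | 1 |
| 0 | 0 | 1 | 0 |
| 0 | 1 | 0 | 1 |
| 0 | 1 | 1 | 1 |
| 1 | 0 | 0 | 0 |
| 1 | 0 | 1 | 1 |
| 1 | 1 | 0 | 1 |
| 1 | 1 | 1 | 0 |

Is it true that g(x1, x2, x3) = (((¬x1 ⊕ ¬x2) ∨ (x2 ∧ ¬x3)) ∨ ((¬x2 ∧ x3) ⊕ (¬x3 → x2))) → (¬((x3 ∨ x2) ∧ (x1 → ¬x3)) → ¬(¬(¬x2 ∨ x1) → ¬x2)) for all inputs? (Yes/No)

No

Test each input against both g and the formula:
  x1=0, x2=0, x3=0: formula gives 1, g = 1 ✓
  x1=0, x2=0, x3=1: formula gives 1, but g = 0 ✗
Since they disagree at (0,0,1), the expression is not a correct formula for g.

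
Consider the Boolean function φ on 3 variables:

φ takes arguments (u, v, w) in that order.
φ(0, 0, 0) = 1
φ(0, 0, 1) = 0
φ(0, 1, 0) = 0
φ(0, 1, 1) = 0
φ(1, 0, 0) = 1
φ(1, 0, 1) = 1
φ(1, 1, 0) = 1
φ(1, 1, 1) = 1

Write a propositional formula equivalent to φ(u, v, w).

The 0-rows are (0,0,1), (0,1,0), (0,1,1). Take each as a conjunction (¬u·¬v·w, ¬u·v·¬w, ¬u·v·w), form their disjunction, and complement — that gives a formula that is 1 everywhere φ is.

φ(u, v, w) = ((((u' · v') · w) + ((u' · v) · w')) + ((u' · v) · w))'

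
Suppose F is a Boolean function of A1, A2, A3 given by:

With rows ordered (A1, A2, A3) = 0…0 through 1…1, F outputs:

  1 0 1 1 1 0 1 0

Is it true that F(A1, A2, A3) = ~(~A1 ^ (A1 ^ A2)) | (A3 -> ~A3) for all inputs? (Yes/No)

Check the formula against F row by row:
  A1=0, A2=0, A3=0: formula gives 1, F = 1 ✓
  A1=0, A2=0, A3=1: formula gives 0, F = 0 ✓
  A1=0, A2=1, A3=0: formula gives 1, F = 1 ✓
  A1=0, A2=1, A3=1: formula gives 1, F = 1 ✓
  A1=1, A2=0, A3=0: formula gives 1, F = 1 ✓
  …
  A1=1, A2=1, A3=1: formula gives 1, but F = 0 ✗
Since they disagree at (1,1,1), the expression is not a correct formula for F.

No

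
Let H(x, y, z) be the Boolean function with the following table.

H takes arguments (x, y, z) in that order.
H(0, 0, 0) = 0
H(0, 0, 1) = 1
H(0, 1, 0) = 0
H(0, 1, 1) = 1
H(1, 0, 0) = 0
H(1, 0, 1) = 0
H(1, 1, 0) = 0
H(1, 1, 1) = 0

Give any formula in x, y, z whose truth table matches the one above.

Collect the rows where H=1 — (0,0,1), (0,1,1) — and write one minterm per row: ¬x·¬y·z, ¬x·y·z. Their union (logical OR) reproduces the table exactly.

H(x, y, z) = ((NOT x AND NOT y) AND z) OR ((NOT x AND y) AND z)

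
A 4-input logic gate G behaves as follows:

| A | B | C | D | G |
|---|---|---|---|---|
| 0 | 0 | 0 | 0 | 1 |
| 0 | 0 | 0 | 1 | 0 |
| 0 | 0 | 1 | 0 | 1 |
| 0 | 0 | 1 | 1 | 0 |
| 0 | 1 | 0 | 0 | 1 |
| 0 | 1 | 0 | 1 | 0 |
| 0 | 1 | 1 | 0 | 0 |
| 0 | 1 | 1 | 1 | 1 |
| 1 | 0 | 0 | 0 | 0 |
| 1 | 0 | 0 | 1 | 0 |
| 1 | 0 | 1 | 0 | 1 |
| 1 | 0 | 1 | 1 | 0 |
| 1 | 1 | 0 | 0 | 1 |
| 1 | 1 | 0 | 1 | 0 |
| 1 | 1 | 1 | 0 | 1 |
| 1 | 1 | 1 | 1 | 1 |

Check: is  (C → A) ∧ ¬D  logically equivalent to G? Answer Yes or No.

Evaluate (C → A) ∧ ¬D on each row and compare to G:
  A=0, B=0, C=0, D=0: formula gives 1, G = 1 ✓
  A=0, B=0, C=0, D=1: formula gives 0, G = 0 ✓
  A=0, B=0, C=1, D=0: formula gives 0, but G = 1 ✗
A single disagreement suffices: at (0,0,1,0) they differ, so the formula does not compute G.

No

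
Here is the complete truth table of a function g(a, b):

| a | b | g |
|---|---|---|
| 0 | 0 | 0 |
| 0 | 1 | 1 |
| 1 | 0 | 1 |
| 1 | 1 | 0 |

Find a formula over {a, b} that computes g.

The output is 1 exactly when an odd number of inputs are 1 — the 2-way XOR (parity).

g(a, b) = a ⊕ b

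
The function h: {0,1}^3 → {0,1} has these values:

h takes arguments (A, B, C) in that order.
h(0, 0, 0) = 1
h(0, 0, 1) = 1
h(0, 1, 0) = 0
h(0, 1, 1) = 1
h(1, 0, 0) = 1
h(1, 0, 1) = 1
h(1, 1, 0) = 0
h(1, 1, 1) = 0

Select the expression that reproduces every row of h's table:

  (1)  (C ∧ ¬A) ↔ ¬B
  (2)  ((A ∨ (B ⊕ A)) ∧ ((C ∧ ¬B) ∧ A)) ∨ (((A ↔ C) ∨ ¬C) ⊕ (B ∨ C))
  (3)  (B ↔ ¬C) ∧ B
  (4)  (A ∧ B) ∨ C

2

(1) disagrees with h on (0,0,0) (formula → 0, table → 1); rule it out.
(3) disagrees with h on (0,0,0) (formula → 0, table → 1); rule it out.
(4) disagrees with h on (0,0,0) (formula → 0, table → 1); rule it out.
Only (2) survives; checking it on all 8 rows confirms it matches h.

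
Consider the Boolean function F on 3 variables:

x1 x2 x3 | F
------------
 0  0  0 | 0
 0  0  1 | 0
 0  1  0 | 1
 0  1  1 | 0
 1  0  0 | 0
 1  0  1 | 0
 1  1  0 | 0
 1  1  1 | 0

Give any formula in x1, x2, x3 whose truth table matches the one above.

F(x1, x2, x3) = (not x1 and x2) and not x3

F is 1 on exactly one input, (0,1,0), whose minterm is ¬x1·x2·¬x3. So F is just that conjunction.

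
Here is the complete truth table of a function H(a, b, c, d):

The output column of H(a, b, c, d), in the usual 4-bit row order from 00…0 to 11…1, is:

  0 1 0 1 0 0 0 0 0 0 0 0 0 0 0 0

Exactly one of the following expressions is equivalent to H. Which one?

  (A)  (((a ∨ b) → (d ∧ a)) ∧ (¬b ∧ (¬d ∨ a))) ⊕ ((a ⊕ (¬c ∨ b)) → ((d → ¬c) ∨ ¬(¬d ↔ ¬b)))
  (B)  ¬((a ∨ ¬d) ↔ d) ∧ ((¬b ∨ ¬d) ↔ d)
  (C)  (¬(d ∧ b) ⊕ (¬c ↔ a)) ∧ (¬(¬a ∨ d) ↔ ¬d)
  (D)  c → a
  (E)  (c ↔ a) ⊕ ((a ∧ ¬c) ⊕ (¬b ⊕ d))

B

(A) disagrees with H on (0,1,0,0) (formula → 1, table → 0); rule it out.
(C) disagrees with H on (0,0,1,1) (formula → 0, table → 1); rule it out.
(D) disagrees with H on (0,0,0,0) (formula → 1, table → 0); rule it out.
(E) disagrees with H on (0,0,1,0) (formula → 1, table → 0); rule it out.
(B) is the remaining candidate, and it agrees with H on all 16 inputs.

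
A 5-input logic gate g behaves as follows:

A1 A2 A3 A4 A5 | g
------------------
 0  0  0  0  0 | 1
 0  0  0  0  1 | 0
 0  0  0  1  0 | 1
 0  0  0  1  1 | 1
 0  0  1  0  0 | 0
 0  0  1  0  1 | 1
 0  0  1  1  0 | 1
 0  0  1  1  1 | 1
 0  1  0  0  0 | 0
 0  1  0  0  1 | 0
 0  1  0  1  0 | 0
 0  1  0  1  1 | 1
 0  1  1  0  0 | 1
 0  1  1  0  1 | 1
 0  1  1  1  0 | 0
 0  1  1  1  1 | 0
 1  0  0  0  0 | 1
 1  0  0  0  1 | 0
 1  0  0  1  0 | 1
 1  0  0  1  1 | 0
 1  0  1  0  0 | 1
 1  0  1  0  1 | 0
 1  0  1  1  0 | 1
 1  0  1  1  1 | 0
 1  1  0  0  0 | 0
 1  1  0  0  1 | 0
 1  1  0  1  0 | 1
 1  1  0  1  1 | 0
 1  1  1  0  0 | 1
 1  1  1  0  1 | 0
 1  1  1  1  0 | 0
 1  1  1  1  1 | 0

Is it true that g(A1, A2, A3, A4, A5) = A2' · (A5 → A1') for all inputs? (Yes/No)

Check the formula against g row by row:
  A1=0, A2=0, A3=0, A4=0, A5=0: formula gives 1, g = 1 ✓
  A1=0, A2=0, A3=0, A4=0, A5=1: formula gives 1, but g = 0 ✗
Row (0,0,0,0,1) is a counterexample, so the formula is not equivalent to g.

No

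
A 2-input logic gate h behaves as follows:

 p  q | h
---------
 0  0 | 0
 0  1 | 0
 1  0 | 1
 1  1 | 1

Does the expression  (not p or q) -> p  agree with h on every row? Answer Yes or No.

Test each input against both h and the formula:
  p=0, q=0: formula gives 0, h = 0 ✓
  p=0, q=1: formula gives 0, h = 0 ✓
  p=1, q=0: formula gives 1, h = 1 ✓
  p=1, q=1: formula gives 1, h = 1 ✓
Every row agrees, so the formula is equivalent.

Yes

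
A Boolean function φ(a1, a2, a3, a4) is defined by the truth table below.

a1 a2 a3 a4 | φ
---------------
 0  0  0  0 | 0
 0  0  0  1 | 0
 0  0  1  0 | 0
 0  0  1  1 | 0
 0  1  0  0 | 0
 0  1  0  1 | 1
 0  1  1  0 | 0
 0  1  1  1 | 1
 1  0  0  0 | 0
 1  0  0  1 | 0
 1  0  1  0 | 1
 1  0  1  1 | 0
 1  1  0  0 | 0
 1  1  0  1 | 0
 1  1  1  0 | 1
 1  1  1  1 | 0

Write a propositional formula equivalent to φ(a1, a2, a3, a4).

φ(a1, a2, a3, a4) = (((((¬a1 ∧ a2) ∧ ¬a3) ∧ a4) ∨ (((¬a1 ∧ a2) ∧ a3) ∧ a4)) ∨ (((a1 ∧ ¬a2) ∧ a3) ∧ ¬a4)) ∨ (((a1 ∧ a2) ∧ a3) ∧ ¬a4)

The 1-rows are (0,1,0,1), (0,1,1,1), (1,0,1,0), (1,1,1,0). Each contributes one minterm — ¬a1·a2·¬a3·a4; ¬a1·a2·a3·a4; a1·¬a2·a3·¬a4; a1·a2·a3·¬a4 — and their disjunction is a sum-of-products form of φ.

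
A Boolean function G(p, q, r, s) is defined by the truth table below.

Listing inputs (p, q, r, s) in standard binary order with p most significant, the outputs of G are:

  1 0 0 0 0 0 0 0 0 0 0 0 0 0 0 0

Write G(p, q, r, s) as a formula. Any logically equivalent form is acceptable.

The output is 1 only when every input is 0 — NOR of all inputs.

G(p, q, r, s) = ¬(((p ∨ q) ∨ r) ∨ s)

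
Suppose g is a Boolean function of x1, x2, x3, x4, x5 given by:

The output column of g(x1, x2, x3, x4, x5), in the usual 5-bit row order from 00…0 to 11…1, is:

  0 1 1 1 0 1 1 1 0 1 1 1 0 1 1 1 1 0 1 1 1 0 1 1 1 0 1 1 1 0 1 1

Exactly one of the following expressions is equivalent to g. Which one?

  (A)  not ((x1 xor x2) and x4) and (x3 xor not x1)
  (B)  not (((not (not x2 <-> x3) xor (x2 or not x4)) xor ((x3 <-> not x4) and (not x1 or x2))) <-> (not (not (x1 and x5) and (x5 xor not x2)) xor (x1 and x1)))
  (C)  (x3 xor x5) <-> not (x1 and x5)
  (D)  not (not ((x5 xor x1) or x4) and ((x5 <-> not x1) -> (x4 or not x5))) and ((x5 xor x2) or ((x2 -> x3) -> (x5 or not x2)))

D

(A) fails at (0,0,0,0,0): the formula yields 1, g is 0.
(B) fails at (0,0,0,1,0): the formula yields 0, g is 1.
(C) fails at (0,0,0,1,0): the formula yields 0, g is 1.
That leaves (D). Evaluating it on every row reproduces the table of g exactly.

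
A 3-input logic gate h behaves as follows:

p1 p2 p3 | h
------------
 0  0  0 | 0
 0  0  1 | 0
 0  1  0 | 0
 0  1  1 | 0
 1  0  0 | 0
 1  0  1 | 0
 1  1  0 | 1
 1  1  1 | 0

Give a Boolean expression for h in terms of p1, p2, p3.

Only row (1,1,0) gives 1. That row's minterm p1·p2·¬p3 is h directly.

h(p1, p2, p3) = (p1 · p2) · p3'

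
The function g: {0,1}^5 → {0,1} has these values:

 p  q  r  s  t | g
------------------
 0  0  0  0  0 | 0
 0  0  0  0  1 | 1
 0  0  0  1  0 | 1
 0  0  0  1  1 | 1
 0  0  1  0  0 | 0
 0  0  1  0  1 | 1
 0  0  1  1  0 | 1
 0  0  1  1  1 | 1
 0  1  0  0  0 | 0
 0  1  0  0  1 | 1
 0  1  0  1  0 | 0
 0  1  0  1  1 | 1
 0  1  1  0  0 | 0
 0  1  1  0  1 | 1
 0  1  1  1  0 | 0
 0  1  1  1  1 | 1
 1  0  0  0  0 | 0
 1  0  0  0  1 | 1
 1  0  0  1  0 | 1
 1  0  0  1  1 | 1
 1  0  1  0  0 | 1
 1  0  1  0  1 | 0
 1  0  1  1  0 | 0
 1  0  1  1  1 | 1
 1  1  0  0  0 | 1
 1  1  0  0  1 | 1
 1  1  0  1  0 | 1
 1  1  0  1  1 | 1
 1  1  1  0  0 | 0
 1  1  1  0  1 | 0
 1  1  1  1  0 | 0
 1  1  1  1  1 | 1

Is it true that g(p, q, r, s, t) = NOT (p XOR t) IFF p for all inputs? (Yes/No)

Evaluate NOT (p XOR t) IFF p on each row and compare to g:
  p=0, q=0, r=0, s=0, t=0: formula gives 0, g = 0 ✓
  p=0, q=0, r=0, s=0, t=1: formula gives 1, g = 1 ✓
  p=0, q=0, r=0, s=1, t=0: formula gives 0, but g = 1 ✗
Row (0,0,0,1,0) is a counterexample, so the formula is not equivalent to g.

No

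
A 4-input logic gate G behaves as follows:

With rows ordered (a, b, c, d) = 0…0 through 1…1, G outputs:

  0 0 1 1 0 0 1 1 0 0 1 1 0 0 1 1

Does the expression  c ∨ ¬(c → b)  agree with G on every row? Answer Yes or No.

Yes

Evaluate c ∨ ¬(c → b) on each row and compare to G:
  a=0, b=0, c=0, d=0: formula gives 0, G = 0 ✓
  a=0, b=0, c=0, d=1: formula gives 0, G = 0 ✓
  a=0, b=0, c=1, d=0: formula gives 1, G = 1 ✓
  a=0, b=0, c=1, d=1: formula gives 1, G = 1 ✓
  …and likewise for the remaining 12 rows.
All 16 rows match — the expression computes G exactly.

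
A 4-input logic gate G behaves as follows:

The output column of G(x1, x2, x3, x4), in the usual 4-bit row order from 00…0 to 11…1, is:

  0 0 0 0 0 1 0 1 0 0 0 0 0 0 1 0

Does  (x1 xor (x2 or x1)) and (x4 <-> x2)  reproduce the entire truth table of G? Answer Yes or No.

No

Evaluate (x1 xor (x2 or x1)) and (x4 <-> x2) on each row and compare to G:
  x1=0, x2=0, x3=0, x4=0: formula gives 0, G = 0 ✓
  x1=0, x2=0, x3=0, x4=1: formula gives 0, G = 0 ✓
  x1=0, x2=0, x3=1, x4=0: formula gives 0, G = 0 ✓
  x1=0, x2=0, x3=1, x4=1: formula gives 0, G = 0 ✓
  …
  x1=1, x2=1, x3=1, x4=0: formula gives 0, but G = 1 ✗
Row (1,1,1,0) is a counterexample, so the formula is not equivalent to G.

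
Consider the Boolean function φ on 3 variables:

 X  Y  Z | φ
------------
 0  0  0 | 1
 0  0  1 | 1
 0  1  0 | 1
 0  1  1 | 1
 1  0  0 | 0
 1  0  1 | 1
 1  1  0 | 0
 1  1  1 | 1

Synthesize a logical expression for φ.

φ is 0 on only 2 rows — (1,0,0), (1,1,0). Writing each as a minterm (X·¬Y·¬Z, X·Y·¬Z) and OR-ing them characterizes exactly where φ=0, so φ is the negation of that disjunction.

φ(X, Y, Z) = ~(((X & ~Y) & ~Z) | ((X & Y) & ~Z))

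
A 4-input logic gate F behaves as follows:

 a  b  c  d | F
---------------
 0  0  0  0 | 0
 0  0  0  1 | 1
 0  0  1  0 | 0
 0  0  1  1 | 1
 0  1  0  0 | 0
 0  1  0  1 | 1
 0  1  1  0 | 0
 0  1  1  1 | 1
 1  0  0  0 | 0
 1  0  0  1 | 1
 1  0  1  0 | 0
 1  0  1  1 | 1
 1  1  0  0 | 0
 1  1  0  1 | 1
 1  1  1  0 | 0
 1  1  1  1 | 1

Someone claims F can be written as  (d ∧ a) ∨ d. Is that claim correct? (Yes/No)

Check the formula against F row by row:
  a=0, b=0, c=0, d=0: formula gives 0, F = 0 ✓
  a=0, b=0, c=0, d=1: formula gives 1, F = 1 ✓
  a=0, b=0, c=1, d=0: formula gives 0, F = 0 ✓
  a=0, b=0, c=1, d=1: formula gives 1, F = 1 ✓
  … (the remaining 12 rows also agree.)
No disagreement on any input; they are logically equivalent.

Yes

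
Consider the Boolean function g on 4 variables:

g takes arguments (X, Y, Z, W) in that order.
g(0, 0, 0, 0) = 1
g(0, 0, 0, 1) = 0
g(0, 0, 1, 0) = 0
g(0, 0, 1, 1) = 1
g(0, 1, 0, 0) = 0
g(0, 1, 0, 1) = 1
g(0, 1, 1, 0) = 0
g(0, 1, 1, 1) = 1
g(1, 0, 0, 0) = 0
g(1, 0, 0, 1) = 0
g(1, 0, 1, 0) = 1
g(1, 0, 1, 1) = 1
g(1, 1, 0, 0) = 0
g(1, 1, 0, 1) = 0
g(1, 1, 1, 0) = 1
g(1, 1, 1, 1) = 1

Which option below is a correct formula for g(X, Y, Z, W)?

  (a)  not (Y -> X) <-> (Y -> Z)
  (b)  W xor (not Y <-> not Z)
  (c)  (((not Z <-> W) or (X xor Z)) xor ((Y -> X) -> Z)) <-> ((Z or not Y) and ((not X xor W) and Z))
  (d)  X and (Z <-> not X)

(a) disagrees with g on (0,0,0,0) (formula → 0, table → 1); rule it out.
(b) disagrees with g on (0,1,1,0) (formula → 1, table → 0); rule it out.
(d) disagrees with g on (0,0,0,0) (formula → 0, table → 1); rule it out.
That leaves (c). Evaluating it on every row reproduces the table of g exactly.

c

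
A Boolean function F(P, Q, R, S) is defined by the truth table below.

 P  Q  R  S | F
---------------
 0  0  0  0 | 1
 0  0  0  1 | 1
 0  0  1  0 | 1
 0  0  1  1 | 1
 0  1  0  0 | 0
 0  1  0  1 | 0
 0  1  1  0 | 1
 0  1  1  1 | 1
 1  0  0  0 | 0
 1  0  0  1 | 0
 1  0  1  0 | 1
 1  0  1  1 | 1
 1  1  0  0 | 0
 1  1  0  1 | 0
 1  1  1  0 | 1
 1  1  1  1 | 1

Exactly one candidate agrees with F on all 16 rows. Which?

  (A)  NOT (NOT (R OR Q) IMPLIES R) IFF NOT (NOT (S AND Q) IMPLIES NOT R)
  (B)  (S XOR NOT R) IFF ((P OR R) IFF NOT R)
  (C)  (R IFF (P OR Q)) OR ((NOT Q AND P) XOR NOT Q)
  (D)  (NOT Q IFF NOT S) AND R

C

(A) disagrees with F on (0,0,0,0) (formula → 0, table → 1); rule it out.
(B) disagrees with F on (0,0,0,0) (formula → 0, table → 1); rule it out.
(D) disagrees with F on (0,0,0,0) (formula → 0, table → 1); rule it out.
Only (C) survives; checking it on all 16 rows confirms it matches F.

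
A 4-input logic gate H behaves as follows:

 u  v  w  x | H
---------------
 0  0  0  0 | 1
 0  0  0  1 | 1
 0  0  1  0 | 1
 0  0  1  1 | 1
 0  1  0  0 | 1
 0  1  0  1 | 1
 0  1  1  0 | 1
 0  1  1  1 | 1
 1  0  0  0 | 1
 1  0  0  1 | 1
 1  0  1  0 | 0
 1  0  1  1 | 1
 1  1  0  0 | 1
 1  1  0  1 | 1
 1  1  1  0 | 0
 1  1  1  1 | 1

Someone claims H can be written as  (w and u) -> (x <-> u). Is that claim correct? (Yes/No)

Test each input against both H and the formula:
  u=0, v=0, w=0, x=0: formula gives 1, H = 1 ✓
  u=0, v=0, w=0, x=1: formula gives 1, H = 1 ✓
  u=0, v=0, w=1, x=0: formula gives 1, H = 1 ✓
  u=0, v=0, w=1, x=1: formula gives 1, H = 1 ✓
  …and likewise for the remaining 12 rows.
Every row agrees, so the formula is equivalent.

Yes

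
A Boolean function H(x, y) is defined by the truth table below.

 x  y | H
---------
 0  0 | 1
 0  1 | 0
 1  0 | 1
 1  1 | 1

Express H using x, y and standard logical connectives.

This is y → x (false only at 0,1).

H(x, y) = y -> x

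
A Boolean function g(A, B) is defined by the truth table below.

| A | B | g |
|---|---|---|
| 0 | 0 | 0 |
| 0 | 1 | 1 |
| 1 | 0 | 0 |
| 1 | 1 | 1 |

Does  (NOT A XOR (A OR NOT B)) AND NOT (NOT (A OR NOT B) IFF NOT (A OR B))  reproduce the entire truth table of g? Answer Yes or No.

Check the formula against g row by row:
  A=0, B=0: formula gives 0, g = 0 ✓
  A=0, B=1: formula gives 1, g = 1 ✓
  A=1, B=0: formula gives 0, g = 0 ✓
  A=1, B=1: formula gives 0, but g = 1 ✗
Row (1,1) is a counterexample, so the formula is not equivalent to g.

No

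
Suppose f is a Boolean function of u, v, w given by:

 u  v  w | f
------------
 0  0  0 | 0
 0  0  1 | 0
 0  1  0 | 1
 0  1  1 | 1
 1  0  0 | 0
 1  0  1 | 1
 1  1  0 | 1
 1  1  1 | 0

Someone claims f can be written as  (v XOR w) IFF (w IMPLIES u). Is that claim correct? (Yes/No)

Check the formula against f row by row:
  u=0, v=0, w=0: formula gives 0, f = 0 ✓
  u=0, v=0, w=1: formula gives 0, f = 0 ✓
  u=0, v=1, w=0: formula gives 1, f = 1 ✓
  u=0, v=1, w=1: formula gives 1, f = 1 ✓
  u=1, v=0, w=0: formula gives 0, f = 0 ✓
  …and likewise for the remaining 3 rows.
Every row agrees, so the formula is equivalent.

Yes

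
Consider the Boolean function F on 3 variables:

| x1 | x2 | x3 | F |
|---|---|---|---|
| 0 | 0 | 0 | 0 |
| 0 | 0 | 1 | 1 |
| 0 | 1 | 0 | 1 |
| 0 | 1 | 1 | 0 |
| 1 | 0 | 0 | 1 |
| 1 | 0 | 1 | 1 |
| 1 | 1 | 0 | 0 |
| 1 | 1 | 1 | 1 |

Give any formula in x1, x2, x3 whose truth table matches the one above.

The 0-rows are (0,0,0), (0,1,1), (1,1,0). Take each as a conjunction (¬x1·¬x2·¬x3, ¬x1·x2·x3, x1·x2·¬x3), form their disjunction, and complement — that gives a formula that is 1 everywhere F is.

F(x1, x2, x3) = ((((x1' · x2') · x3') + ((x1' · x2) · x3)) + ((x1 · x2) · x3'))'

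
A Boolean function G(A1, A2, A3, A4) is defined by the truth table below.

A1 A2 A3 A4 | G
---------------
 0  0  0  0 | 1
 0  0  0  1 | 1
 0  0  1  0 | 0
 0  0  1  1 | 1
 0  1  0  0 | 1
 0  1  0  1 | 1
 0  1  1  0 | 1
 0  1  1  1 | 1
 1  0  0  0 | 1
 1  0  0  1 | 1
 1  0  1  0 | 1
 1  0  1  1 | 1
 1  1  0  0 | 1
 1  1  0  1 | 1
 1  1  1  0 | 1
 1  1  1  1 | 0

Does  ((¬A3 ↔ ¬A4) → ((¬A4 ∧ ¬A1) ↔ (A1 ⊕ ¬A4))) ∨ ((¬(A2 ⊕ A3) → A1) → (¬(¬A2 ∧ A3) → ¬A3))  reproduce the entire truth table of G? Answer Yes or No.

Test each input against both G and the formula:
  A1=0, A2=0, A3=0, A4=0: formula gives 1, G = 1 ✓
  A1=0, A2=0, A3=0, A4=1: formula gives 1, G = 1 ✓
  A1=0, A2=0, A3=1, A4=0: formula gives 1, but G = 0 ✗
Row (0,0,1,0) is a counterexample, so the formula is not equivalent to G.

No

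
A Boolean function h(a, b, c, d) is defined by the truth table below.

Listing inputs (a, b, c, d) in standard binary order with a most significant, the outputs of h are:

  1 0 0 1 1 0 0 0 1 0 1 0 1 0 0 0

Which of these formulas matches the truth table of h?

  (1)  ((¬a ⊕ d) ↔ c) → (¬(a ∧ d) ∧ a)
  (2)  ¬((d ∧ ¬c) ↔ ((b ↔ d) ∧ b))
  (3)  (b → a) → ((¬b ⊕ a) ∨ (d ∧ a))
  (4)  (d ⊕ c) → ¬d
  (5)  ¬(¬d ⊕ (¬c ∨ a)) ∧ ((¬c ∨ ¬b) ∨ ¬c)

5

(1) disagrees with h on (0,1,1,1) (formula → 1, table → 0); rule it out.
(2) disagrees with h on (0,0,0,0) (formula → 0, table → 1); rule it out.
(3) disagrees with h on (0,0,0,1) (formula → 1, table → 0); rule it out.
(4) disagrees with h on (0,0,1,0) (formula → 1, table → 0); rule it out.
Only (5) survives; checking it on all 16 rows confirms it matches h.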